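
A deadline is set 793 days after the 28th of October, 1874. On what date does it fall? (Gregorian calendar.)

+365 (one year) → Oct 28, 1875 (428 left).
+366 (one year; includes Feb 29, 1876) → Oct 28, 1876 (62 left).
Oct has 31 days: +4 → Nov 1, 1876 (58 left).
Nov has 30 days: +30 → Dec 1, 1876 (28 left).
+28 → Dec 29, 1876.

December 29, 1876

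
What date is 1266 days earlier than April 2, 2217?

October 14, 2213

−365 (one year) → Apr 2, 2216 (901 left).
−366 (one year; includes Feb 29, 2216) → Apr 2, 2215 (535 left).
−365 (one year) → Apr 2, 2214 (170 left).
−2 → Mar 31, 2214 (end of Mar, 31 days; 168 left).
−31 → Feb 28, 2214 (end of Feb, 28 days; 137 left).
−28 → Jan 31, 2214 (end of Jan, 31 days; 109 left).
−31 → Dec 31, 2213 (end of Dec, 31 days; 78 left).
−31 → Nov 30, 2213 (end of Nov, 30 days; 47 left).
−30 → Oct 31, 2213 (end of Oct, 31 days; 17 left).
−17 → Oct 14, 2213.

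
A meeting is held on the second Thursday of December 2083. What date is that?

December 1, 2083 is a Wednesday.
The first Thursday is therefore December 2 (1 days later).
The second Thursday is 2 + 1×7 = December 9.

December 9, 2083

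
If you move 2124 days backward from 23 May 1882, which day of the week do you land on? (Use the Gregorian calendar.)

May 23, 1882 is a Tuesday.
2124 mod 7 = 3, so 2124 days before a Tuesday is Tuesday − 3 = Saturday.

Saturday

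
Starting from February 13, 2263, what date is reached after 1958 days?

+365 (one year) → Feb 13, 2264 (1593 left).
+366 (one year; includes Feb 29, 2264) → Feb 13, 2265 (1227 left).
+365 (one year) → Feb 13, 2266 (862 left).
+365 (one year) → Feb 13, 2267 (497 left).
+365 (one year) → Feb 13, 2268 (132 left).
Feb has 29 days: +17 → Mar 1, 2268 (115 left).
Mar has 31 days: +31 → Apr 1, 2268 (84 left).
Apr has 30 days: +30 → May 1, 2268 (54 left).
May has 31 days: +31 → Jun 1, 2268 (23 left).
+23 → Jun 24, 2268.

June 24, 2268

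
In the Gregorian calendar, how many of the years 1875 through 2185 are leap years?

Multiples of 4 in [1875,2185]: 78.
Of those, multiples of 100: 3 (not leap unless ÷400).
Multiples of 400: 1.
Leap years = 78 − 3 + 1 = 76.

76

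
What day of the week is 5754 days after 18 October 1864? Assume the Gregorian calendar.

First find the weekday of Oct 18, 1864. Doomsday rule: the anchor day for the 1800s is Friday. For year 64: 64÷12 = 5 r 4, and 4÷4 = 1, so 5+4+1 = 10.
Friday + 10 ≡ Monday — that's 1864's doomsday.
In October the doomsday date is Oct 10.
Oct 18 is 8 days after Oct 10; 8 mod 7 = 1, so Monday + 1 = Tuesday.
5754 mod 7 = 0, so 5754 days after a Tuesday is Tuesday + 0 = Tuesday.

Tuesday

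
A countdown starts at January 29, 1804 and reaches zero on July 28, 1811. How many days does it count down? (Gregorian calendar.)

Jan 29, 1804 → Jan 29, 1805: 366 days (Feb 29, 1804 is in that span).
Jan 29, 1805 → Jan 29, 1806: 365 days.
Jan 29, 1806 → Jan 29, 1807: 365 days.
Jan 29, 1807 → Jan 29, 1808: 365 days.
Jan 29, 1808 → Jan 29, 1809: 366 days (Feb 29, 1808 is in that span).
Jan 29, 1809 → Jan 29, 1810: 365 days.
Jan 29, 1810 → Jan 29, 1811: 365 days.
Jan 29, 1811 → Feb 28, 1811: 30 days (January has 31).
Feb 28, 1811 → Mar 28, 1811: 28 days (February has 28).
Mar 28, 1811 → Apr 28, 1811: 31 days (March has 31).
Apr 28, 1811 → May 28, 1811: 30 days (April has 30).
May 28, 1811 → Jun 28, 1811: 31 days (May has 31).
Jun 28, 1811 → Jul 28, 1811: 30 days.
Total: 2737 days.

2737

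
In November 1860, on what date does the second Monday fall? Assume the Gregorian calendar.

November 12, 1860

November 1, 1860 is a Thursday.
The first Monday is therefore November 5 (4 days later).
The second Monday is 5 + 1×7 = November 12.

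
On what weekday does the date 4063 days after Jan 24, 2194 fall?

Monday

Jan 24, 2194 is a Friday.
4063 mod 7 = 3, so 4063 days after a Friday is Friday + 3 = Monday.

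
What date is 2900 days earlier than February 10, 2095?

−365 (one year) → Feb 10, 2094 (2535 left).
−365 (one year) → Feb 10, 2093 (2170 left).
−366 (one year; includes Feb 29, 2092) → Feb 10, 2092 (1804 left).
−365 (one year) → Feb 10, 2091 (1439 left).
−365 (one year) → Feb 10, 2090 (1074 left).
−365 (one year) → Feb 10, 2089 (709 left).
−366 (one year; includes Feb 29, 2088) → Feb 10, 2088 (343 left).
−10 → Jan 31, 2088 (end of Jan, 31 days; 333 left).
−31 → Dec 31, 2087 (end of Dec, 31 days; 302 left).
−31 → Nov 30, 2087 (end of Nov, 30 days; 271 left).
−30 → Oct 31, 2087 (end of Oct, 31 days; 241 left).
−31 → Sep 30, 2087 (end of Sep, 30 days; 210 left).
−30 → Aug 31, 2087 (end of Aug, 31 days; 180 left).
−31 → Jul 31, 2087 (end of Jul, 31 days; 149 left).
−31 → Jun 30, 2087 (end of Jun, 30 days; 118 left).
−30 → May 31, 2087 (end of May, 31 days; 88 left).
−31 → Apr 30, 2087 (end of Apr, 30 days; 57 left).
−30 → Mar 31, 2087 (end of Mar, 31 days; 27 left).
−27 → Mar 4, 2087.

March 4, 2087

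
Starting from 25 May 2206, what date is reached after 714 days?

May 8, 2208

+365 (one year) → May 25, 2207 (349 left).
May has 31 days: +7 → Jun 1, 2207 (342 left).
Jun has 30 days: +30 → Jul 1, 2207 (312 left).
Jul has 31 days: +31 → Aug 1, 2207 (281 left).
Aug has 31 days: +31 → Sep 1, 2207 (250 left).
Sep has 30 days: +30 → Oct 1, 2207 (220 left).
Oct has 31 days: +31 → Nov 1, 2207 (189 left).
Nov has 30 days: +30 → Dec 1, 2207 (159 left).
Dec has 31 days: +31 → Jan 1, 2208 (128 left).
Jan has 31 days: +31 → Feb 1, 2208 (97 left).
Feb has 29 days: +29 → Mar 1, 2208 (68 left).
Mar has 31 days: +31 → Apr 1, 2208 (37 left).
Apr has 30 days: +30 → May 1, 2208 (7 left).
+7 → May 8, 2208.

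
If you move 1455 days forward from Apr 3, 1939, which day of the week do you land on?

First find the weekday of Apr 3, 1939. Doomsday rule: the anchor day for the 1900s is Wednesday. For year 39: 39÷12 = 3 r 3, and 3÷4 = 0, so 3+3+0 = 6.
Wednesday + 6 ≡ Tuesday — that's 1939's doomsday.
In April the doomsday date is Apr 4.
Apr 3 is 1 day before Apr 4; 1 mod 7 = 1, so Tuesday − 1 = Monday.
1455 mod 7 = 6, so 1455 days after a Monday is Monday + 6 = Sunday.

Sunday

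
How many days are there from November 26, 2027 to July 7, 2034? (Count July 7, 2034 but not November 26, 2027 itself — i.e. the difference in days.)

2415

Nov 26, 2027 → Nov 26, 2028: 366 days (Feb 29, 2028 is in that span).
Nov 26, 2028 → Nov 26, 2029: 365 days.
Nov 26, 2029 → Nov 26, 2030: 365 days.
Nov 26, 2030 → Nov 26, 2031: 365 days.
Nov 26, 2031 → Nov 26, 2032: 366 days (Feb 29, 2032 is in that span).
Nov 26, 2032 → Nov 26, 2033: 365 days.
Nov 26, 2033 → Dec 26, 2033: 30 days (November has 30).
Dec 26, 2033 → Jan 26, 2034: 31 days (December has 31).
Jan 26, 2034 → Feb 26, 2034: 31 days (January has 31).
Feb 26, 2034 → Mar 26, 2034: 28 days (February has 28).
Mar 26, 2034 → Apr 26, 2034: 31 days (March has 31).
Apr 26, 2034 → May 26, 2034: 30 days (April has 30).
May 26, 2034 → Jun 26, 2034: 31 days (May has 31).
Jun 26, 2034 → Jul 7, 2034: 11 days.
Total: 2415 days.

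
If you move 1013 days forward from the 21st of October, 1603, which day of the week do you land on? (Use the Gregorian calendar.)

Oct 21, 1603 is a Tuesday.
1013 mod 7 = 5, so 1013 days after a Tuesday is Tuesday + 5 = Sunday.

Sunday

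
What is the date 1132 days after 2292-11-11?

+365 (one year) → Nov 11, 2293 (767 left).
+365 (one year) → Nov 11, 2294 (402 left).
+365 (one year) → Nov 11, 2295 (37 left).
Nov has 30 days: +20 → Dec 1, 2295 (17 left).
+17 → Dec 18, 2295.

December 18, 2295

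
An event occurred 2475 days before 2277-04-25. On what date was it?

−365 (one year) → Apr 25, 2276 (2110 left).
−366 (one year; includes Feb 29, 2276) → Apr 25, 2275 (1744 left).
−365 (one year) → Apr 25, 2274 (1379 left).
−365 (one year) → Apr 25, 2273 (1014 left).
−365 (one year) → Apr 25, 2272 (649 left).
−366 (one year; includes Feb 29, 2272) → Apr 25, 2271 (283 left).
−25 → Mar 31, 2271 (end of Mar, 31 days; 258 left).
−31 → Feb 28, 2271 (end of Feb, 28 days; 227 left).
−28 → Jan 31, 2271 (end of Jan, 31 days; 199 left).
−31 → Dec 31, 2270 (end of Dec, 31 days; 168 left).
−31 → Nov 30, 2270 (end of Nov, 30 days; 137 left).
−30 → Oct 31, 2270 (end of Oct, 31 days; 107 left).
−31 → Sep 30, 2270 (end of Sep, 30 days; 76 left).
−30 → Aug 31, 2270 (end of Aug, 31 days; 46 left).
−31 → Jul 31, 2270 (end of Jul, 31 days; 15 left).
−15 → Jul 16, 2270.

July 16, 2270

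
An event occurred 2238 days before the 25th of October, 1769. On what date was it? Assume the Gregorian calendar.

September 9, 1763

−365 (one year) → Oct 25, 1768 (1873 left).
−366 (one year; includes Feb 29, 1768) → Oct 25, 1767 (1507 left).
−365 (one year) → Oct 25, 1766 (1142 left).
−365 (one year) → Oct 25, 1765 (777 left).
−365 (one year) → Oct 25, 1764 (412 left).
−366 (one year; includes Feb 29, 1764) → Oct 25, 1763 (46 left).
−25 → Sep 30, 1763 (end of Sep, 30 days; 21 left).
−21 → Sep 9, 1763.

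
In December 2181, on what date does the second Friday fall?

December 14, 2181

December 1, 2181 is a Saturday.
The first Friday is therefore December 7 (6 days later).
The second Friday is 7 + 1×7 = December 14.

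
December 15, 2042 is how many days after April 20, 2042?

239

Apr 20, 2042 → May 20, 2042: 30 days (April has 30).
May 20, 2042 → Jun 20, 2042: 31 days (May has 31).
Jun 20, 2042 → Jul 20, 2042: 30 days (June has 30).
Jul 20, 2042 → Aug 20, 2042: 31 days (July has 31).
Aug 20, 2042 → Sep 20, 2042: 31 days (August has 31).
Sep 20, 2042 → Oct 20, 2042: 30 days (September has 30).
Oct 20, 2042 → Nov 20, 2042: 31 days (October has 31).
Nov 20, 2042 → Dec 15, 2042: 25 days.
Total: 239 days.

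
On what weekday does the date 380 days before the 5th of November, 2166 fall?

Nov 5, 2166 is a Wednesday.
380 mod 7 = 2, so 380 days before a Wednesday is Wednesday − 2 = Monday.

Monday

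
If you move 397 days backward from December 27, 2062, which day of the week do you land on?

Friday

First find the weekday of Dec 27, 2062. Doomsday rule: the anchor day for the 2000s is Tuesday. For year 62: 62÷12 = 5 r 2, and 2÷4 = 0, so 5+2+0 = 7.
Tuesday + 7 ≡ Tuesday — that's 2062's doomsday.
In December the doomsday date is Dec 12.
Dec 27 is 15 days after Dec 12; 15 mod 7 = 1, so Tuesday + 1 = Wednesday.
397 mod 7 = 5, so 397 days before a Wednesday is Wednesday − 5 = Friday.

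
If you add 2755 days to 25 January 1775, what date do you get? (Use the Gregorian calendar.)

August 11, 1782

+365 (one year) → Jan 25, 1776 (2390 left).
+366 (one year; includes Feb 29, 1776) → Jan 25, 1777 (2024 left).
+365 (one year) → Jan 25, 1778 (1659 left).
+365 (one year) → Jan 25, 1779 (1294 left).
+365 (one year) → Jan 25, 1780 (929 left).
+366 (one year; includes Feb 29, 1780) → Jan 25, 1781 (563 left).
+365 (one year) → Jan 25, 1782 (198 left).
Jan has 31 days: +7 → Feb 1, 1782 (191 left).
Feb has 28 days: +28 → Mar 1, 1782 (163 left).
Mar has 31 days: +31 → Apr 1, 1782 (132 left).
Apr has 30 days: +30 → May 1, 1782 (102 left).
May has 31 days: +31 → Jun 1, 1782 (71 left).
Jun has 30 days: +30 → Jul 1, 1782 (41 left).
Jul has 31 days: +31 → Aug 1, 1782 (10 left).
+10 → Aug 11, 1782.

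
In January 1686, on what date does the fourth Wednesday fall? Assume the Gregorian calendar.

January 23, 1686

January 1, 1686 is a Tuesday.
The first Wednesday is therefore January 2 (1 days later).
The fourth Wednesday is 2 + 3×7 = January 23.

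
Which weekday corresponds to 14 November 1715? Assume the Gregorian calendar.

Thursday

Doomsday rule: the anchor day for the 1700s is Sunday. For year 15: 15÷12 = 1 r 3, and 3÷4 = 0, so 1+3+0 = 4.
Sunday + 4 ≡ Thursday — that's 1715's doomsday.
In November the doomsday date is Nov 7.
Nov 14 is 7 days after Nov 7; 7 mod 7 = 0, so Thursday + 0 = Thursday.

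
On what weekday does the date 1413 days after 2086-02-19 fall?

First find the weekday of Feb 19, 2086. Doomsday rule: the anchor day for the 2000s is Tuesday. For year 86: 86÷12 = 7 r 2, and 2÷4 = 0, so 7+2+0 = 9.
Tuesday + 9 ≡ Thursday — that's 2086's doomsday.
In February the doomsday date is Feb 28 (2086 is not a leap year).
Feb 19 is 9 days before Feb 28; 9 mod 7 = 2, so Thursday − 2 = Tuesday.
1413 mod 7 = 6, so 1413 days after a Tuesday is Tuesday + 6 = Monday.

Monday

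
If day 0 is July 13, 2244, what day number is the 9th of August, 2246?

Jul 13, 2244 → Jul 13, 2245: 365 days.
Jul 13, 2245 → Aug 13, 2245: 31 days (July has 31).
Aug 13, 2245 → Sep 13, 2245: 31 days (August has 31).
Sep 13, 2245 → Oct 13, 2245: 30 days (September has 30).
Oct 13, 2245 → Nov 13, 2245: 31 days (October has 31).
Nov 13, 2245 → Dec 13, 2245: 30 days (November has 30).
Dec 13, 2245 → Jan 13, 2246: 31 days (December has 31).
Jan 13, 2246 → Feb 13, 2246: 31 days (January has 31).
Feb 13, 2246 → Mar 13, 2246: 28 days (February has 28).
Mar 13, 2246 → Apr 13, 2246: 31 days (March has 31).
Apr 13, 2246 → May 13, 2246: 30 days (April has 30).
May 13, 2246 → Jun 13, 2246: 31 days (May has 31).
Jun 13, 2246 → Jul 13, 2246: 30 days (June has 30).
Jul 13, 2246 → Aug 9, 2246: 27 days.
Total: 757 days.

757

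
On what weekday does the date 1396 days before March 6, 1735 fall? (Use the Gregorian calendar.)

Thursday

First find the weekday of Mar 6, 1735. Doomsday rule: the anchor day for the 1700s is Sunday. For year 35: 35÷12 = 2 r 11, and 11÷4 = 2, so 2+11+2 = 15.
Sunday + 15 ≡ Monday — that's 1735's doomsday.
In March the doomsday date is Mar 14.
Mar 6 is 8 days before Mar 14; 8 mod 7 = 1, so Monday − 1 = Sunday.
1396 mod 7 = 3, so 1396 days before a Sunday is Sunday − 3 = Thursday.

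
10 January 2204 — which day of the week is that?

Tuesday

Doomsday rule: the anchor day for the 2200s is Friday. For year 04: 4÷12 = 0 r 4, and 4÷4 = 1, so 0+4+1 = 5.
Friday + 5 ≡ Wednesday — that's 2204's doomsday.
In January the doomsday date is Jan 4 (2204 is a leap year (divisible by 4)).
Jan 10 is 6 days after Jan 4; 6 mod 7 = 6, so Wednesday + 6 = Tuesday.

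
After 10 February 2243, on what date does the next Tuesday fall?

February 14, 2243

Feb 10, 2243 is a Friday.
From Friday to the next Tuesday is 4 days.
Feb 10, 2243 + 4 = Feb 14, 2243.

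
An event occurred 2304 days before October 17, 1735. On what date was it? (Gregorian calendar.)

−365 (one year) → Oct 17, 1734 (1939 left).
−365 (one year) → Oct 17, 1733 (1574 left).
−365 (one year) → Oct 17, 1732 (1209 left).
−366 (one year; includes Feb 29, 1732) → Oct 17, 1731 (843 left).
−365 (one year) → Oct 17, 1730 (478 left).
−365 (one year) → Oct 17, 1729 (113 left).
−17 → Sep 30, 1729 (end of Sep, 30 days; 96 left).
−30 → Aug 31, 1729 (end of Aug, 31 days; 66 left).
−31 → Jul 31, 1729 (end of Jul, 31 days; 35 left).
−31 → Jun 30, 1729 (end of Jun, 30 days; 4 left).
−4 → Jun 26, 1729.

June 26, 1729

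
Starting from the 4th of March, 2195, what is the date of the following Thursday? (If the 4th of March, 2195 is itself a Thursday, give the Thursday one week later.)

Mar 4, 2195 is a Wednesday.
From Wednesday to the next Thursday is 1 day.
Mar 4, 2195 + 1 = Mar 5, 2195.

March 5, 2195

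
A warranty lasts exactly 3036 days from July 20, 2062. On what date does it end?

November 11, 2070

+365 (one year) → Jul 20, 2063 (2671 left).
+366 (one year; includes Feb 29, 2064) → Jul 20, 2064 (2305 left).
+365 (one year) → Jul 20, 2065 (1940 left).
+365 (one year) → Jul 20, 2066 (1575 left).
+365 (one year) → Jul 20, 2067 (1210 left).
+366 (one year; includes Feb 29, 2068) → Jul 20, 2068 (844 left).
+365 (one year) → Jul 20, 2069 (479 left).
+365 (one year) → Jul 20, 2070 (114 left).
Jul has 31 days: +12 → Aug 1, 2070 (102 left).
Aug has 31 days: +31 → Sep 1, 2070 (71 left).
Sep has 30 days: +30 → Oct 1, 2070 (41 left).
Oct has 31 days: +31 → Nov 1, 2070 (10 left).
+10 → Nov 11, 2070.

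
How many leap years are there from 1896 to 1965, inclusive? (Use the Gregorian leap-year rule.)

17

Multiples of 4 in [1896,1965]: 18.
Of those, multiples of 100: 1 (not leap unless ÷400).
Multiples of 400: 0.
Leap years = 18 − 1 + 0 = 17.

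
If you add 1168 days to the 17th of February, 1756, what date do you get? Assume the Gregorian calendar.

+366 (one year; includes Feb 29, 1756) → Feb 17, 1757 (802 left).
+365 (one year) → Feb 17, 1758 (437 left).
+365 (one year) → Feb 17, 1759 (72 left).
Feb has 28 days: +12 → Mar 1, 1759 (60 left).
Mar has 31 days: +31 → Apr 1, 1759 (29 left).
+29 → Apr 30, 1759.

April 30, 1759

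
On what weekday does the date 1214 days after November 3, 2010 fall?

First find the weekday of Nov 3, 2010. Doomsday rule: the anchor day for the 2000s is Tuesday. For year 10: 10÷12 = 0 r 10, and 10÷4 = 2, so 0+10+2 = 12.
Tuesday + 12 ≡ Sunday — that's 2010's doomsday.
In November the doomsday date is Nov 7.
Nov 3 is 4 days before Nov 7; 4 mod 7 = 4, so Sunday − 4 = Wednesday.
1214 mod 7 = 3, so 1214 days after a Wednesday is Wednesday + 3 = Saturday.

Saturday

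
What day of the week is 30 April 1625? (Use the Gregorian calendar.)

Doomsday rule: the anchor day for the 1600s is Tuesday. For year 25: 25÷12 = 2 r 1, and 1÷4 = 0, so 2+1+0 = 3.
Tuesday + 3 ≡ Friday — that's 1625's doomsday.
In April the doomsday date is Apr 4.
Apr 30 is 26 days after Apr 4; 26 mod 7 = 5, so Friday + 5 = Wednesday.

Wednesday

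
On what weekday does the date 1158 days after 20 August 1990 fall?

First find the weekday of Aug 20, 1990. Doomsday rule: the anchor day for the 1900s is Wednesday. For year 90: 90÷12 = 7 r 6, and 6÷4 = 1, so 7+6+1 = 14.
Wednesday + 14 ≡ Wednesday — that's 1990's doomsday.
In August the doomsday date is Aug 8.
Aug 20 is 12 days after Aug 8; 12 mod 7 = 5, so Wednesday + 5 = Monday.
1158 mod 7 = 3, so 1158 days after a Monday is Monday + 3 = Thursday.

Thursday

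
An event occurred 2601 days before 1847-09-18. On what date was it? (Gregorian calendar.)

August 4, 1840

−365 (one year) → Sep 18, 1846 (2236 left).
−365 (one year) → Sep 18, 1845 (1871 left).
−365 (one year) → Sep 18, 1844 (1506 left).
−366 (one year; includes Feb 29, 1844) → Sep 18, 1843 (1140 left).
−365 (one year) → Sep 18, 1842 (775 left).
−365 (one year) → Sep 18, 1841 (410 left).
−365 (one year) → Sep 18, 1840 (45 left).
−18 → Aug 31, 1840 (end of Aug, 31 days; 27 left).
−27 → Aug 4, 1840.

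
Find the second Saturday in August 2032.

August 14, 2032

August 1, 2032 is a Sunday.
The first Saturday is therefore August 7 (6 days later).
The second Saturday is 7 + 1×7 = August 14.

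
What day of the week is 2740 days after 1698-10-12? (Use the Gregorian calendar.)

First find the weekday of Oct 12, 1698. Doomsday rule: the anchor day for the 1600s is Tuesday. For year 98: 98÷12 = 8 r 2, and 2÷4 = 0, so 8+2+0 = 10.
Tuesday + 10 ≡ Friday — that's 1698's doomsday.
In October the doomsday date is Oct 10.
Oct 12 is 2 days after Oct 10; 2 mod 7 = 2, so Friday + 2 = Sunday.
2740 mod 7 = 3, so 2740 days after a Sunday is Sunday + 3 = Wednesday.

Wednesday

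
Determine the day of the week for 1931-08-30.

Sunday

Doomsday rule: the anchor day for the 1900s is Wednesday. For year 31: 31÷12 = 2 r 7, and 7÷4 = 1, so 2+7+1 = 10.
Wednesday + 10 ≡ Saturday — that's 1931's doomsday.
In August the doomsday date is Aug 8.
Aug 30 is 22 days after Aug 8; 22 mod 7 = 1, so Saturday + 1 = Sunday.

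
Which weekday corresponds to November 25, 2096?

January 1, 2096 is a Sunday.
Jan 1, 2096 → Feb 1, 2096: 31 days (January has 31).
Feb 1, 2096 → Mar 1, 2096: 29 days (February has 29).
Mar 1, 2096 → Apr 1, 2096: 31 days (March has 31).
Apr 1, 2096 → May 1, 2096: 30 days (April has 30).
May 1, 2096 → Jun 1, 2096: 31 days (May has 31).
Jun 1, 2096 → Jul 1, 2096: 30 days (June has 30).
Jul 1, 2096 → Aug 1, 2096: 31 days (July has 31).
Aug 1, 2096 → Sep 1, 2096: 31 days (August has 31).
Sep 1, 2096 → Oct 1, 2096: 30 days (September has 30).
Oct 1, 2096 → Nov 1, 2096: 31 days (October has 31).
Nov 1, 2096 → Nov 25, 2096: 24 days.
Total: 329 days.
329 mod 7 = 0, so Sunday + 0 = Sunday.

Sunday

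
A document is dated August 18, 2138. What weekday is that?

Monday

Doomsday rule: the anchor day for the 2100s is Sunday. For year 38: 38÷12 = 3 r 2, and 2÷4 = 0, so 3+2+0 = 5.
Sunday + 5 ≡ Friday — that's 2138's doomsday.
In August the doomsday date is Aug 8.
Aug 18 is 10 days after Aug 8; 10 mod 7 = 3, so Friday + 3 = Monday.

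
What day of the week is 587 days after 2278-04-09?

Monday

First find the weekday of Apr 9, 2278. Doomsday rule: the anchor day for the 2200s is Friday. For year 78: 78÷12 = 6 r 6, and 6÷4 = 1, so 6+6+1 = 13.
Friday + 13 ≡ Thursday — that's 2278's doomsday.
In April the doomsday date is Apr 4.
Apr 9 is 5 days after Apr 4; 5 mod 7 = 5, so Thursday + 5 = Tuesday.
587 mod 7 = 6, so 587 days after a Tuesday is Tuesday + 6 = Monday.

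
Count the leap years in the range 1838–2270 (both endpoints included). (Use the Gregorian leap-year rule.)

Multiples of 4 in [1838,2270]: 108.
Of those, multiples of 100: 4 (not leap unless ÷400).
Multiples of 400: 1.
Leap years = 108 − 4 + 1 = 105.

105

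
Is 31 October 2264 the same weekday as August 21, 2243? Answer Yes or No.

From Aug 21, 2243 to Oct 31, 2264 is 7742 days.
7742 mod 7 = 0, so they are the same weekday.
(Aug 21, 2243 is a Monday; Oct 31, 2264 is a Monday.)

Yes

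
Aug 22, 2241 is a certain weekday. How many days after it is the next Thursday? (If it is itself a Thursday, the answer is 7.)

Aug 22, 2241 is a Sunday.
From Sunday to the next Thursday is 4 days.

4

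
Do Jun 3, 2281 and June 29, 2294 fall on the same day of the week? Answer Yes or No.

Yes

From Jun 3, 2281 to Jun 29, 2294 is 4774 days.
4774 mod 7 = 0, so they are the same weekday.
(Jun 3, 2281 is a Friday; Jun 29, 2294 is a Friday.)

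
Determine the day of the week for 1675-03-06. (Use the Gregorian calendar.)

Wednesday

Doomsday rule: the anchor day for the 1600s is Tuesday. For year 75: 75÷12 = 6 r 3, and 3÷4 = 0, so 6+3+0 = 9.
Tuesday + 9 ≡ Thursday — that's 1675's doomsday.
In March the doomsday date is Mar 14.
Mar 6 is 8 days before Mar 14; 8 mod 7 = 1, so Thursday − 1 = Wednesday.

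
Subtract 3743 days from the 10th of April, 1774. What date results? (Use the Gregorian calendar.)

January 10, 1764

−365 (one year) → Apr 10, 1773 (3378 left).
−365 (one year) → Apr 10, 1772 (3013 left).
−366 (one year; includes Feb 29, 1772) → Apr 10, 1771 (2647 left).
−365 (one year) → Apr 10, 1770 (2282 left).
−365 (one year) → Apr 10, 1769 (1917 left).
−365 (one year) → Apr 10, 1768 (1552 left).
−366 (one year; includes Feb 29, 1768) → Apr 10, 1767 (1186 left).
−365 (one year) → Apr 10, 1766 (821 left).
−365 (one year) → Apr 10, 1765 (456 left).
−365 (one year) → Apr 10, 1764 (91 left).
−10 → Mar 31, 1764 (end of Mar, 31 days; 81 left).
−31 → Feb 29, 1764 (end of Feb, 29 days; 50 left).
−29 → Jan 31, 1764 (end of Jan, 31 days; 21 left).
−21 → Jan 10, 1764.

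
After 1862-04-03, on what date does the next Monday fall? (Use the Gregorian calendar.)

Apr 3, 1862 is a Thursday.
From Thursday to the next Monday is 4 days.
Apr 3, 1862 + 4 = Apr 7, 1862.

April 7, 1862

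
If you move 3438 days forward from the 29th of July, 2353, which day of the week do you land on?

Thursday

Jul 29, 2353 is a Wednesday.
3438 mod 7 = 1, so 3438 days after a Wednesday is Wednesday + 1 = Thursday.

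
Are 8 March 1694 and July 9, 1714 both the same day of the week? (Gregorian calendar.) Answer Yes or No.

From Mar 8, 1694 to Jul 9, 1714 is 7427 days.
7427 mod 7 = 0, so they are the same weekday.
(Mar 8, 1694 is a Monday; Jul 9, 1714 is a Monday.)

Yes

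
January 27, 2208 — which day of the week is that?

Wednesday

Doomsday rule: the anchor day for the 2200s is Friday. For year 08: 8÷12 = 0 r 8, and 8÷4 = 2, so 0+8+2 = 10.
Friday + 10 ≡ Monday — that's 2208's doomsday.
In January the doomsday date is Jan 4 (2208 is a leap year (divisible by 4)).
Jan 27 is 23 days after Jan 4; 23 mod 7 = 2, so Monday + 2 = Wednesday.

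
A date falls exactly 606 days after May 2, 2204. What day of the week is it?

Sunday

First find the weekday of May 2, 2204. Doomsday rule: the anchor day for the 2200s is Friday. For year 04: 4÷12 = 0 r 4, and 4÷4 = 1, so 0+4+1 = 5.
Friday + 5 ≡ Wednesday — that's 2204's doomsday.
In May the doomsday date is May 9.
May 2 is 7 days before May 9; 7 mod 7 = 0, so Wednesday − 0 = Wednesday.
606 mod 7 = 4, so 606 days after a Wednesday is Wednesday + 4 = Sunday.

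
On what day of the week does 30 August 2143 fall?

Doomsday rule: the anchor day for the 2100s is Sunday. For year 43: 43÷12 = 3 r 7, and 7÷4 = 1, so 3+7+1 = 11.
Sunday + 11 ≡ Thursday — that's 2143's doomsday.
In August the doomsday date is Aug 8.
Aug 30 is 22 days after Aug 8; 22 mod 7 = 1, so Thursday + 1 = Friday.

Friday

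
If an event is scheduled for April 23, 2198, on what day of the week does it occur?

Monday

Doomsday rule: the anchor day for the 2100s is Sunday. For year 98: 98÷12 = 8 r 2, and 2÷4 = 0, so 8+2+0 = 10.
Sunday + 10 ≡ Wednesday — that's 2198's doomsday.
In April the doomsday date is Apr 4.
Apr 23 is 19 days after Apr 4; 19 mod 7 = 5, so Wednesday + 5 = Monday.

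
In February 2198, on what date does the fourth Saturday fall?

February 1, 2198 is a Thursday.
The first Saturday is therefore February 3 (2 days later).
The fourth Saturday is 3 + 3×7 = February 24.

February 24, 2198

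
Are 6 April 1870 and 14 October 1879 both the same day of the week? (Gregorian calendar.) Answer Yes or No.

No

From Apr 6, 1870 to Oct 14, 1879 is 3478 days.
3478 mod 7 = 6, so they are different weekdays.
(Apr 6, 1870 is a Wednesday; Oct 14, 1879 is a Tuesday.)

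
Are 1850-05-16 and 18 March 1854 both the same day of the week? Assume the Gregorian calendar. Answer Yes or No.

From May 16, 1850 to Mar 18, 1854 is 1402 days.
1402 mod 7 = 2, so they are different weekdays.
(May 16, 1850 is a Thursday; Mar 18, 1854 is a Saturday.)

No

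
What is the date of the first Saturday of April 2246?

April 1, 2246 is a Wednesday.
The first Saturday is therefore April 4 (3 days later).

April 4, 2246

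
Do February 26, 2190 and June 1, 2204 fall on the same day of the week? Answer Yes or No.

Yes

From Feb 26, 2190 to Jun 1, 2204 is 5208 days.
5208 mod 7 = 0, so they are the same weekday.
(Feb 26, 2190 is a Friday; Jun 1, 2204 is a Friday.)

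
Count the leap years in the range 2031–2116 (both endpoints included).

Multiples of 4 in [2031,2116]: 22.
Of those, multiples of 100: 1 (not leap unless ÷400).
Multiples of 400: 0.
Leap years = 22 − 1 + 0 = 21.

21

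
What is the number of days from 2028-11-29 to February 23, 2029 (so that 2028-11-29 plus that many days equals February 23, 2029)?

Nov 29, 2028 → Dec 29, 2028: 30 days (November has 30).
Dec 29, 2028 → Jan 29, 2029: 31 days (December has 31).
Jan 29, 2029 → Feb 23, 2029: 25 days.
Total: 86 days.

86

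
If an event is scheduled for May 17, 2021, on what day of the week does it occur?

Monday

January 1, 2021 is a Friday.
Jan 1, 2021 → Feb 1, 2021: 31 days (January has 31).
Feb 1, 2021 → Mar 1, 2021: 28 days (February has 28).
Mar 1, 2021 → Apr 1, 2021: 31 days (March has 31).
Apr 1, 2021 → May 1, 2021: 30 days (April has 30).
May 1, 2021 → May 17, 2021: 16 days.
Total: 136 days.
136 mod 7 = 3, so Friday + 3 = Monday.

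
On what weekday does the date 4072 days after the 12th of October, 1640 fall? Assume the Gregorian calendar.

Oct 12, 1640 is a Friday.
4072 mod 7 = 5, so 4072 days after a Friday is Friday + 5 = Wednesday.

Wednesday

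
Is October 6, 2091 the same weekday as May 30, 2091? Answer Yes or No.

From May 30, 2091 to Oct 6, 2091 is 129 days.
129 mod 7 = 3, so they are different weekdays.
(May 30, 2091 is a Wednesday; Oct 6, 2091 is a Saturday.)

No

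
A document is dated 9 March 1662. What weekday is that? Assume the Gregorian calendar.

Thursday

Doomsday rule: the anchor day for the 1600s is Tuesday. For year 62: 62÷12 = 5 r 2, and 2÷4 = 0, so 5+2+0 = 7.
Tuesday + 7 ≡ Tuesday — that's 1662's doomsday.
In March the doomsday date is Mar 14.
Mar 9 is 5 days before Mar 14; 5 mod 7 = 5, so Tuesday − 5 = Thursday.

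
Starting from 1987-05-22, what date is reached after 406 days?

+366 (one year; includes Feb 29, 1988) → May 22, 1988 (40 left).
May has 31 days: +10 → Jun 1, 1988 (30 left).
Jun has 30 days: +30 → Jul 1, 1988 (0 left).

July 1, 1988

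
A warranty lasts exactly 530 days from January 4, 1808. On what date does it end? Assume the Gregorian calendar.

+366 (one year; includes Feb 29, 1808) → Jan 4, 1809 (164 left).
Jan has 31 days: +28 → Feb 1, 1809 (136 left).
Feb has 28 days: +28 → Mar 1, 1809 (108 left).
Mar has 31 days: +31 → Apr 1, 1809 (77 left).
Apr has 30 days: +30 → May 1, 1809 (47 left).
May has 31 days: +31 → Jun 1, 1809 (16 left).
+16 → Jun 17, 1809.

June 17, 1809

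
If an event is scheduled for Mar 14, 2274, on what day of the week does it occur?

Doomsday rule: the anchor day for the 2200s is Friday. For year 74: 74÷12 = 6 r 2, and 2÷4 = 0, so 6+2+0 = 8.
Friday + 8 ≡ Saturday — that's 2274's doomsday.
In March the doomsday date is Mar 14.
Mar 14 is the doomsday itself: Saturday.

Saturday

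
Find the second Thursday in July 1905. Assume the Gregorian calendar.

July 13, 1905

July 1, 1905 is a Saturday.
The first Thursday is therefore July 6 (5 days later).
The second Thursday is 6 + 1×7 = July 13.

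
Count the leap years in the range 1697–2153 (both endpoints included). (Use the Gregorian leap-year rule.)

110

Multiples of 4 in [1697,2153]: 114.
Of those, multiples of 100: 5 (not leap unless ÷400).
Multiples of 400: 1.
Leap years = 114 − 5 + 1 = 110.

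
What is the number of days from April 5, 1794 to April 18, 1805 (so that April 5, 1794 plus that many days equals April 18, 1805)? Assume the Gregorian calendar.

4030

Apr 5, 1794 → Apr 5, 1795: 365 days.
Apr 5, 1795 → Apr 5, 1796: 366 days (Feb 29, 1796 is in that span).
Apr 5, 1796 → Apr 5, 1797: 365 days.
Apr 5, 1797 → Apr 5, 1798: 365 days.
Apr 5, 1798 → Apr 5, 1799: 365 days.
Apr 5, 1799 → Apr 5, 1800: 365 days.
Apr 5, 1800 → Apr 5, 1801: 365 days.
Apr 5, 1801 → Apr 5, 1802: 365 days.
Apr 5, 1802 → Apr 5, 1803: 365 days.
Apr 5, 1803 → Apr 5, 1804: 366 days (Feb 29, 1804 is in that span).
Apr 5, 1804 → May 5, 1804: 30 days (April has 30).
May 5, 1804 → Jun 5, 1804: 31 days (May has 31).
Jun 5, 1804 → Jul 5, 1804: 30 days (June has 30).
Jul 5, 1804 → Aug 5, 1804: 31 days (July has 31).
Aug 5, 1804 → Sep 5, 1804: 31 days (August has 31).
Sep 5, 1804 → Oct 5, 1804: 30 days (September has 30).
Oct 5, 1804 → Nov 5, 1804: 31 days (October has 31).
Nov 5, 1804 → Dec 5, 1804: 30 days (November has 30).
Dec 5, 1804 → Jan 5, 1805: 31 days (December has 31).
Jan 5, 1805 → Feb 5, 1805: 31 days (January has 31).
Feb 5, 1805 → Mar 5, 1805: 28 days (February has 28).
Mar 5, 1805 → Apr 5, 1805: 31 days (March has 31).
Apr 5, 1805 → Apr 18, 1805: 13 days.
Total: 4030 days.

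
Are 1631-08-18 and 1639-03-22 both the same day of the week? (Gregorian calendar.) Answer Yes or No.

No

From Aug 18, 1631 to Mar 22, 1639 is 2773 days.
2773 mod 7 = 1, so they are different weekdays.
(Aug 18, 1631 is a Monday; Mar 22, 1639 is a Tuesday.)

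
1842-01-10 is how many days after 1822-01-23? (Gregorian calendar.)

Jan 23, 1822 → Jan 23, 1823: 365 days.
Jan 23, 1823 → Jan 23, 1824: 365 days.
Jan 23, 1824 → Jan 23, 1825: 366 days (Feb 29, 1824 is in that span).
Jan 23, 1825 → Jan 23, 1826: 365 days.
Jan 23, 1826 → Jan 23, 1827: 365 days.
Jan 23, 1827 → Jan 23, 1828: 365 days.
Jan 23, 1828 → Jan 23, 1829: 366 days (Feb 29, 1828 is in that span).
Jan 23, 1829 → Jan 23, 1830: 365 days.
Jan 23, 1830 → Jan 23, 1831: 365 days.
Jan 23, 1831 → Jan 23, 1832: 365 days.
Jan 23, 1832 → Jan 23, 1833: 366 days (Feb 29, 1832 is in that span).
Jan 23, 1833 → Jan 23, 1834: 365 days.
Jan 23, 1834 → Jan 23, 1835: 365 days.
Jan 23, 1835 → Jan 23, 1836: 365 days.
Jan 23, 1836 → Jan 23, 1837: 366 days (Feb 29, 1836 is in that span).
Jan 23, 1837 → Jan 23, 1838: 365 days.
Jan 23, 1838 → Jan 23, 1839: 365 days.
Jan 23, 1839 → Jan 23, 1840: 365 days.
Jan 23, 1840 → Jan 23, 1841: 366 days (Feb 29, 1840 is in that span).
Jan 23, 1841 → Feb 23, 1841: 31 days (January has 31).
Feb 23, 1841 → Mar 23, 1841: 28 days (February has 28).
Mar 23, 1841 → Apr 23, 1841: 31 days (March has 31).
Apr 23, 1841 → May 23, 1841: 30 days (April has 30).
May 23, 1841 → Jun 23, 1841: 31 days (May has 31).
Jun 23, 1841 → Jul 23, 1841: 30 days (June has 30).
Jul 23, 1841 → Aug 23, 1841: 31 days (July has 31).
Aug 23, 1841 → Sep 23, 1841: 31 days (August has 31).
Sep 23, 1841 → Oct 23, 1841: 30 days (September has 30).
Oct 23, 1841 → Nov 23, 1841: 31 days (October has 31).
Nov 23, 1841 → Dec 23, 1841: 30 days (November has 30).
Dec 23, 1841 → Jan 10, 1842: 18 days.
Total: 7292 days.

7292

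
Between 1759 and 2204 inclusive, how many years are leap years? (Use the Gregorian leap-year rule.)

Multiples of 4 in [1759,2204]: 112.
Of those, multiples of 100: 5 (not leap unless ÷400).
Multiples of 400: 1.
Leap years = 112 − 5 + 1 = 108.

108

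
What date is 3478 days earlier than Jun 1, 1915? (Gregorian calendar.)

November 22, 1905

−365 (one year) → Jun 1, 1914 (3113 left).
−365 (one year) → Jun 1, 1913 (2748 left).
−365 (one year) → Jun 1, 1912 (2383 left).
−366 (one year; includes Feb 29, 1912) → Jun 1, 1911 (2017 left).
−365 (one year) → Jun 1, 1910 (1652 left).
−365 (one year) → Jun 1, 1909 (1287 left).
−365 (one year) → Jun 1, 1908 (922 left).
−366 (one year; includes Feb 29, 1908) → Jun 1, 1907 (556 left).
−365 (one year) → Jun 1, 1906 (191 left).
−1 → May 31, 1906 (end of May, 31 days; 190 left).
−31 → Apr 30, 1906 (end of Apr, 30 days; 159 left).
−30 → Mar 31, 1906 (end of Mar, 31 days; 129 left).
−31 → Feb 28, 1906 (end of Feb, 28 days; 98 left).
−28 → Jan 31, 1906 (end of Jan, 31 days; 70 left).
−31 → Dec 31, 1905 (end of Dec, 31 days; 39 left).
−31 → Nov 30, 1905 (end of Nov, 30 days; 8 left).
−8 → Nov 22, 1905.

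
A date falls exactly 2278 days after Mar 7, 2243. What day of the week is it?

Friday

Mar 7, 2243 is a Tuesday.
2278 mod 7 = 3, so 2278 days after a Tuesday is Tuesday + 3 = Friday.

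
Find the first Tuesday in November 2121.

November 4, 2121

November 1, 2121 is a Saturday.
The first Tuesday is therefore November 4 (3 days later).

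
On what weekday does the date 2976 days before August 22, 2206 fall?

First find the weekday of Aug 22, 2206. Doomsday rule: the anchor day for the 2200s is Friday. For year 06: 6÷12 = 0 r 6, and 6÷4 = 1, so 0+6+1 = 7.
Friday + 7 ≡ Friday — that's 2206's doomsday.
In August the doomsday date is Aug 8.
Aug 22 is 14 days after Aug 8; 14 mod 7 = 0, so Friday + 0 = Friday.
2976 mod 7 = 1, so 2976 days before a Friday is Friday − 1 = Thursday.

Thursday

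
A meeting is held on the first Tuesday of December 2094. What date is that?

December 7, 2094

December 1, 2094 is a Wednesday.
The first Tuesday is therefore December 7 (6 days later).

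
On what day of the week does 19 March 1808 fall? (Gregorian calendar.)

Saturday

Doomsday rule: the anchor day for the 1800s is Friday. For year 08: 8÷12 = 0 r 8, and 8÷4 = 2, so 0+8+2 = 10.
Friday + 10 ≡ Monday — that's 1808's doomsday.
In March the doomsday date is Mar 14.
Mar 19 is 5 days after Mar 14; 5 mod 7 = 5, so Monday + 5 = Saturday.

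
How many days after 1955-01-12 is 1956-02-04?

388

Jan 12, 1955 → Feb 12, 1955: 31 days (January has 31).
Feb 12, 1955 → Mar 12, 1955: 28 days (February has 28).
Mar 12, 1955 → Apr 12, 1955: 31 days (March has 31).
Apr 12, 1955 → May 12, 1955: 30 days (April has 30).
May 12, 1955 → Jun 12, 1955: 31 days (May has 31).
Jun 12, 1955 → Jul 12, 1955: 30 days (June has 30).
Jul 12, 1955 → Aug 12, 1955: 31 days (July has 31).
Aug 12, 1955 → Sep 12, 1955: 31 days (August has 31).
Sep 12, 1955 → Oct 12, 1955: 30 days (September has 30).
Oct 12, 1955 → Nov 12, 1955: 31 days (October has 31).
Nov 12, 1955 → Dec 12, 1955: 30 days (November has 30).
Dec 12, 1955 → Jan 12, 1956: 31 days (December has 31).
Jan 12, 1956 → Feb 4, 1956: 23 days.
Total: 388 days.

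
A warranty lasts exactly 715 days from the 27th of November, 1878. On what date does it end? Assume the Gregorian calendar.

November 11, 1880

+365 (one year) → Nov 27, 1879 (350 left).
Nov has 30 days: +4 → Dec 1, 1879 (346 left).
Dec has 31 days: +31 → Jan 1, 1880 (315 left).
Jan has 31 days: +31 → Feb 1, 1880 (284 left).
Feb has 29 days: +29 → Mar 1, 1880 (255 left).
Mar has 31 days: +31 → Apr 1, 1880 (224 left).
Apr has 30 days: +30 → May 1, 1880 (194 left).
May has 31 days: +31 → Jun 1, 1880 (163 left).
Jun has 30 days: +30 → Jul 1, 1880 (133 left).
Jul has 31 days: +31 → Aug 1, 1880 (102 left).
Aug has 31 days: +31 → Sep 1, 1880 (71 left).
Sep has 30 days: +30 → Oct 1, 1880 (41 left).
Oct has 31 days: +31 → Nov 1, 1880 (10 left).
+10 → Nov 11, 1880.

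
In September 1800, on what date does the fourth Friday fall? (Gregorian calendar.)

September 26, 1800

September 1, 1800 is a Monday.
The first Friday is therefore September 5 (4 days later).
The fourth Friday is 5 + 3×7 = September 26.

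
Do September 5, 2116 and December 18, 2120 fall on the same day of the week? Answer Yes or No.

From Sep 5, 2116 to Dec 18, 2120 is 1565 days.
1565 mod 7 = 4, so they are different weekdays.
(Sep 5, 2116 is a Saturday; Dec 18, 2120 is a Wednesday.)

No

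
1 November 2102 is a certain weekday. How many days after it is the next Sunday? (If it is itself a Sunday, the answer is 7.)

Nov 1, 2102 is a Wednesday.
From Wednesday to the next Sunday is 4 days.

4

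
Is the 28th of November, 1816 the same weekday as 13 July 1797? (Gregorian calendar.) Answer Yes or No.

Yes

From Jul 13, 1797 to Nov 28, 1816 is 7077 days.
7077 mod 7 = 0, so they are the same weekday.
(Jul 13, 1797 is a Thursday; Nov 28, 1816 is a Thursday.)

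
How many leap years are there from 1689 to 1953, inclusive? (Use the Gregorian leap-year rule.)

63

Multiples of 4 in [1689,1953]: 66.
Of those, multiples of 100: 3 (not leap unless ÷400).
Multiples of 400: 0.
Leap years = 66 − 3 + 0 = 63.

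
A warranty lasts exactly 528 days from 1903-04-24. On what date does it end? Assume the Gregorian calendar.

+366 (one year; includes Feb 29, 1904) → Apr 24, 1904 (162 left).
Apr has 30 days: +7 → May 1, 1904 (155 left).
May has 31 days: +31 → Jun 1, 1904 (124 left).
Jun has 30 days: +30 → Jul 1, 1904 (94 left).
Jul has 31 days: +31 → Aug 1, 1904 (63 left).
Aug has 31 days: +31 → Sep 1, 1904 (32 left).
Sep has 30 days: +30 → Oct 1, 1904 (2 left).
+2 → Oct 3, 1904.

October 3, 1904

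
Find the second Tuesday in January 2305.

January 10, 2305

January 1, 2305 is a Sunday.
The first Tuesday is therefore January 3 (2 days later).
The second Tuesday is 3 + 1×7 = January 10.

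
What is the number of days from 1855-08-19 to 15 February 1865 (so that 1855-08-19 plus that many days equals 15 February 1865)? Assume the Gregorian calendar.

3468

Aug 19, 1855 → Aug 19, 1856: 366 days (Feb 29, 1856 is in that span).
Aug 19, 1856 → Aug 19, 1857: 365 days.
Aug 19, 1857 → Aug 19, 1858: 365 days.
Aug 19, 1858 → Aug 19, 1859: 365 days.
Aug 19, 1859 → Aug 19, 1860: 366 days (Feb 29, 1860 is in that span).
Aug 19, 1860 → Aug 19, 1861: 365 days.
Aug 19, 1861 → Aug 19, 1862: 365 days.
Aug 19, 1862 → Aug 19, 1863: 365 days.
Aug 19, 1863 → Aug 19, 1864: 366 days (Feb 29, 1864 is in that span).
Aug 19, 1864 → Sep 19, 1864: 31 days (August has 31).
Sep 19, 1864 → Oct 19, 1864: 30 days (September has 30).
Oct 19, 1864 → Nov 19, 1864: 31 days (October has 31).
Nov 19, 1864 → Dec 19, 1864: 30 days (November has 30).
Dec 19, 1864 → Jan 19, 1865: 31 days (December has 31).
Jan 19, 1865 → Feb 15, 1865: 27 days.
Total: 3468 days.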